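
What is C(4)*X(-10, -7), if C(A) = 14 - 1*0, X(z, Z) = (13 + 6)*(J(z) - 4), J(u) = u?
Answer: -3724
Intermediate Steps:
X(z, Z) = -76 + 19*z (X(z, Z) = (13 + 6)*(z - 4) = 19*(-4 + z) = -76 + 19*z)
C(A) = 14 (C(A) = 14 + 0 = 14)
C(4)*X(-10, -7) = 14*(-76 + 19*(-10)) = 14*(-76 - 190) = 14*(-266) = -3724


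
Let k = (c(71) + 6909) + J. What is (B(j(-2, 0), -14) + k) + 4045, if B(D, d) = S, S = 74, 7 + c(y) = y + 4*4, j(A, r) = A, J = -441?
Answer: 10667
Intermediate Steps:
c(y) = 9 + y (c(y) = -7 + (y + 4*4) = -7 + (y + 16) = -7 + (16 + y) = 9 + y)
k = 6548 (k = ((9 + 71) + 6909) - 441 = (80 + 6909) - 441 = 6989 - 441 = 6548)
B(D, d) = 74
(B(j(-2, 0), -14) + k) + 4045 = (74 + 6548) + 4045 = 6622 + 4045 = 10667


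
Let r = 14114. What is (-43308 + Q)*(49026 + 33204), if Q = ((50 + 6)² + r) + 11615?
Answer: -1187647890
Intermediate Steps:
Q = 28865 (Q = ((50 + 6)² + 14114) + 11615 = (56² + 14114) + 11615 = (3136 + 14114) + 11615 = 17250 + 11615 = 28865)
(-43308 + Q)*(49026 + 33204) = (-43308 + 28865)*(49026 + 33204) = -14443*82230 = -1187647890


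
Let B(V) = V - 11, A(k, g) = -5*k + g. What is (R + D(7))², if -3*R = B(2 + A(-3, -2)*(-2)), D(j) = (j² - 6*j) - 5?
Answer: 1681/9 ≈ 186.78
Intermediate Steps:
A(k, g) = g - 5*k
B(V) = -11 + V
D(j) = -5 + j² - 6*j
R = 35/3 (R = -(-11 + (2 + (-2 - 5*(-3))*(-2)))/3 = -(-11 + (2 + (-2 + 15)*(-2)))/3 = -(-11 + (2 + 13*(-2)))/3 = -(-11 + (2 - 26))/3 = -(-11 - 24)/3 = -⅓*(-35) = 35/3 ≈ 11.667)
(R + D(7))² = (35/3 + (-5 + 7² - 6*7))² = (35/3 + (-5 + 49 - 42))² = (35/3 + 2)² = (41/3)² = 1681/9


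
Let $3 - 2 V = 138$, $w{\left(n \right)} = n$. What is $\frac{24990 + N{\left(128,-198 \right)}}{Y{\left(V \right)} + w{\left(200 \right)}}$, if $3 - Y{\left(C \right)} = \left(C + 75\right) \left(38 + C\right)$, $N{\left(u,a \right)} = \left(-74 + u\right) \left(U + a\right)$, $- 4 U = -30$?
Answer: $\frac{58812}{1697} \approx 34.656$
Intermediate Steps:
$U = \frac{15}{2}$ ($U = \left(- \frac{1}{4}\right) \left(-30\right) = \frac{15}{2} \approx 7.5$)
$V = - \frac{135}{2}$ ($V = \frac{3}{2} - 69 = - \frac{135}{2} \approx -67.5$)
$N{\left(u,a \right)} = \left(-74 + u\right) \left(\frac{15}{2} + a\right)$
$Y{\left(C \right)} = 3 - \left(38 + C\right) \left(75 + C\right)$ ($Y{\left(C \right)} = 3 - \left(C + 75\right) \left(38 + C\right) = 3 - \left(75 + C\right) \left(38 + C\right) = 3 - \left(38 + C\right) \left(75 + C\right)$)
$\frac{24990 + N{\left(128,-198 \right)}}{Y{\left(V \right)} + w{\left(200 \right)}} = \frac{24990 - 10287}{\left(-2847 - \left(- \frac{135}{2}\right)^{2} - - \frac{15255}{2}\right) + 200} = \frac{24990 + \left(-555 + 14652 + 960 - 25344\right)}{\left(-2847 - \frac{18225}{4} + \frac{15255}{2}\right) + 200} = \frac{24990 - 10287}{\left(-2847 - \frac{18225}{4} + \frac{15255}{2}\right) + 200} = \frac{14703}{\frac{897}{4} + 200} = \frac{14703}{\frac{1697}{4}} = 14703 \cdot \frac{4}{1697} = \frac{58812}{1697}$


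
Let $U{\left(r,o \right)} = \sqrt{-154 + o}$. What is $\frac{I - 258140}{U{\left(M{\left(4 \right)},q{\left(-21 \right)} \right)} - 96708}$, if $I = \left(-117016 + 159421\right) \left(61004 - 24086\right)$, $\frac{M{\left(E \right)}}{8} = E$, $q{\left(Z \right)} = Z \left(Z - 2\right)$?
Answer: $- \frac{30274432630440}{1870487387} - \frac{313049930 \sqrt{329}}{1870487387} \approx -16188.0$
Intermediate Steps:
$q{\left(Z \right)} = Z \left(-2 + Z\right)$
$M{\left(E \right)} = 8 E$
$I = 1565507790$ ($I = 42405 \cdot 36918 = 1565507790$)
$\frac{I - 258140}{U{\left(M{\left(4 \right)},q{\left(-21 \right)} \right)} - 96708} = \frac{1565507790 - 258140}{\sqrt{-154 - 21 \left(-2 - 21\right)} - 96708} = \frac{1565249650}{\sqrt{-154 - -483} - 96708} = \frac{1565249650}{\sqrt{-154 + 483} - 96708} = \frac{1565249650}{\sqrt{329} - 96708} = \frac{1565249650}{-96708 + \sqrt{329}}$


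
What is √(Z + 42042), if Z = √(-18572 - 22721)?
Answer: √(42042 + I*√41293) ≈ 205.04 + 0.4955*I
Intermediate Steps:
Z = I*√41293 (Z = √(-41293) = I*√41293 ≈ 203.21*I)
√(Z + 42042) = √(I*√41293 + 42042) = √(42042 + I*√41293)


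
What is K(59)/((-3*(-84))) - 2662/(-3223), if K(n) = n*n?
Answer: 1080917/73836 ≈ 14.639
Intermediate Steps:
K(n) = n**2
K(59)/((-3*(-84))) - 2662/(-3223) = 59**2/((-3*(-84))) - 2662/(-3223) = 3481/252 - 2662*(-1/3223) = 3481*(1/252) + 242/293 = 3481/252 + 242/293 = 1080917/73836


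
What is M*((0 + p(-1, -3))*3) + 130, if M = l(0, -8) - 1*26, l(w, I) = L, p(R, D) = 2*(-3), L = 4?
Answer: 526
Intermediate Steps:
p(R, D) = -6
l(w, I) = 4
M = -22 (M = 4 - 1*26 = 4 - 26 = -22)
M*((0 + p(-1, -3))*3) + 130 = -22*(0 - 6)*3 + 130 = -(-132)*3 + 130 = -22*(-18) + 130 = 396 + 130 = 526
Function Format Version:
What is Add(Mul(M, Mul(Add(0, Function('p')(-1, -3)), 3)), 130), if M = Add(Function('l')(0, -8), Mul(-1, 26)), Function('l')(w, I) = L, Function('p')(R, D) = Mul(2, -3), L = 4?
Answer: 526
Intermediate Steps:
Function('p')(R, D) = -6
Function('l')(w, I) = 4
M = -22 (M = Add(4, Mul(-1, 26)) = Add(4, -26) = -22)
Add(Mul(M, Mul(Add(0, Function('p')(-1, -3)), 3)), 130) = Add(Mul(-22, Mul(Add(0, -6), 3)), 130) = Add(Mul(-22, Mul(-6, 3)), 130) = Add(Mul(-22, -18), 130) = Add(396, 130) = 526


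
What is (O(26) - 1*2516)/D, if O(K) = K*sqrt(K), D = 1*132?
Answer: -629/33 + 13*sqrt(26)/66 ≈ -18.056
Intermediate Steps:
D = 132
O(K) = K**(3/2)
(O(26) - 1*2516)/D = (26**(3/2) - 1*2516)/132 = (26*sqrt(26) - 2516)*(1/132) = (-2516 + 26*sqrt(26))*(1/132) = -629/33 + 13*sqrt(26)/66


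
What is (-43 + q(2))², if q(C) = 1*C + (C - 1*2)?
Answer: 1681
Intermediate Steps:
q(C) = -2 + 2*C (q(C) = C + (C - 2) = C + (-2 + C) = -2 + 2*C)
(-43 + q(2))² = (-43 + (-2 + 2*2))² = (-43 + (-2 + 4))² = (-43 + 2)² = (-41)² = 1681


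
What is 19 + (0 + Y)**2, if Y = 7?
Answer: 68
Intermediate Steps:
19 + (0 + Y)**2 = 19 + (0 + 7)**2 = 19 + 7**2 = 19 + 49 = 68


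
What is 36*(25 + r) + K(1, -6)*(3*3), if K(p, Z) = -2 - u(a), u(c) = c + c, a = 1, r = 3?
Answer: 972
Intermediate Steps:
u(c) = 2*c
K(p, Z) = -4 (K(p, Z) = -2 - 2 = -4)
36*(25 + r) + K(1, -6)*(3*3) = 36*(25 + 3) - 12*3 = 36*28 - 4*9 = 1008 - 36 = 972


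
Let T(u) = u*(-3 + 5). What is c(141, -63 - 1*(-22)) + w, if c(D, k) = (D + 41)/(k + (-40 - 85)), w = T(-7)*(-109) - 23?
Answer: 124658/83 ≈ 1501.9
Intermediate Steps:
T(u) = 2*u (T(u) = u*2 = 2*u)
w = 1503 (w = (2*(-7))*(-109) - 23 = -14*(-109) - 23 = 1526 - 23 = 1503)
c(D, k) = (41 + D)/(-125 + k) (c(D, k) = (41 + D)/(k - 125) = (41 + D)/(-125 + k))
c(141, -63 - 1*(-22)) + w = (41 + 141)/(-125 + (-63 - 1*(-22))) + 1503 = 182/(-125 + (-63 + 22)) + 1503 = 182/(-125 - 41) + 1503 = 182/(-166) + 1503 = -1/166*182 + 1503 = -91/83 + 1503 = 124658/83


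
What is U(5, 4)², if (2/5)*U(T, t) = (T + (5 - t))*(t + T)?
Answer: 18225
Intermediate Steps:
U(T, t) = 5*(T + t)*(5 + T - t)/2 (U(T, t) = 5*((T + (5 - t))*(t + T))/2 = 5*((5 + T - t)*(T + t))/2 = 5*((T + t)*(5 + T - t))/2 = 5*(T + t)*(5 + T - t)/2)
U(5, 4)² = (-5/2*4² + (5/2)*5² + (25/2)*5 + (25/2)*4)² = (-5/2*16 + (5/2)*25 + 125/2 + 50)² = (-40 + 125/2 + 125/2 + 50)² = 135² = 18225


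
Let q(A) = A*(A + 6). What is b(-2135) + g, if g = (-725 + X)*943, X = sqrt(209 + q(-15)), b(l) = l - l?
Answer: -683675 + 1886*sqrt(86) ≈ -6.6619e+5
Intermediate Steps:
b(l) = 0
q(A) = A*(6 + A)
X = 2*sqrt(86) (X = sqrt(209 - 15*(6 - 15)) = sqrt(209 - 15*(-9)) = sqrt(209 + 135) = sqrt(344) = 2*sqrt(86) ≈ 18.547)
g = -683675 + 1886*sqrt(86) (g = (-725 + 2*sqrt(86))*943 = -683675 + 1886*sqrt(86) ≈ -6.6619e+5)
b(-2135) + g = 0 + (-683675 + 1886*sqrt(86)) = -683675 + 1886*sqrt(86)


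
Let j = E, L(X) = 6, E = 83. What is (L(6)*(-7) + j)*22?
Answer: 902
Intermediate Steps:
j = 83
(L(6)*(-7) + j)*22 = (6*(-7) + 83)*22 = (-42 + 83)*22 = 41*22 = 902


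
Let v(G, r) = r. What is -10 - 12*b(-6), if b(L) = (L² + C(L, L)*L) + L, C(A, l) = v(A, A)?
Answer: -802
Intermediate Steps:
C(A, l) = A
b(L) = L + 2*L² (b(L) = (L² + L*L) + L = (L² + L²) + L = 2*L² + L = L + 2*L²)
-10 - 12*b(-6) = -10 - (-72)*(1 + 2*(-6)) = -10 - (-72)*(1 - 12) = -10 - (-72)*(-11) = -10 - 12*66 = -10 - 792 = -802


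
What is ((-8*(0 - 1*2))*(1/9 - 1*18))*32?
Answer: -82432/9 ≈ -9159.1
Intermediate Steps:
((-8*(0 - 1*2))*(1/9 - 1*18))*32 = ((-8*(0 - 2))*(⅑ - 18))*32 = (-8*(-2)*(-161/9))*32 = (16*(-161/9))*32 = -2576/9*32 = -82432/9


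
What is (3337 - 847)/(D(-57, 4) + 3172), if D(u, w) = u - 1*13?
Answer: 415/517 ≈ 0.80271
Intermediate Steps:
D(u, w) = -13 + u (D(u, w) = u - 13 = -13 + u)
(3337 - 847)/(D(-57, 4) + 3172) = (3337 - 847)/((-13 - 57) + 3172) = 2490/(-70 + 3172) = 2490/3102 = 2490*(1/3102) = 415/517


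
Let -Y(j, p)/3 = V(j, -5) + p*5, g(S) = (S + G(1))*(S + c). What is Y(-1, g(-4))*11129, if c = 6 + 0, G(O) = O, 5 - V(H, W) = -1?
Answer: 801288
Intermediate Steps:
V(H, W) = 6 (V(H, W) = 5 - 1*(-1) = 5 + 1 = 6)
c = 6
g(S) = (1 + S)*(6 + S) (g(S) = (S + 1)*(S + 6) = (1 + S)*(6 + S))
Y(j, p) = -18 - 15*p (Y(j, p) = -3*(6 + p*5) = -3*(6 + 5*p) = -18 - 15*p)
Y(-1, g(-4))*11129 = (-18 - 15*(6 + (-4)² + 7*(-4)))*11129 = (-18 - 15*(6 + 16 - 28))*11129 = (-18 - 15*(-6))*11129 = (-18 + 90)*11129 = 72*11129 = 801288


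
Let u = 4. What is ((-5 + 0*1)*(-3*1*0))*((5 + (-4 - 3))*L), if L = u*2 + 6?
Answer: 0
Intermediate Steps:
L = 14 (L = 4*2 + 6 = 8 + 6 = 14)
((-5 + 0*1)*(-3*1*0))*((5 + (-4 - 3))*L) = ((-5 + 0*1)*(-3*1*0))*((5 + (-4 - 3))*14) = ((-5 + 0)*(-3*0))*((5 - 7)*14) = (-5*0)*(-2*14) = 0*(-28) = 0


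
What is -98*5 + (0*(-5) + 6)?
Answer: -484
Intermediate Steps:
-98*5 + (0*(-5) + 6) = -490 + (0 + 6) = -490 + 6 = -484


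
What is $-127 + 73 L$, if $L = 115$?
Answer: $8268$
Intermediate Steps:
$-127 + 73 L = -127 + 73 \cdot 115 = -127 + 8395 = 8268$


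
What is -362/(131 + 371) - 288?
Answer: -72469/251 ≈ -288.72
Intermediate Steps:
-362/(131 + 371) - 288 = -362/502 - 288 = -362*1/502 - 288 = -181/251 - 288 = -72469/251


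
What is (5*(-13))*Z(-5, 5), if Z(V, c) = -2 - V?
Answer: -195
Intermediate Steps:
(5*(-13))*Z(-5, 5) = (5*(-13))*(-2 - 1*(-5)) = -65*(-2 + 5) = -65*3 = -195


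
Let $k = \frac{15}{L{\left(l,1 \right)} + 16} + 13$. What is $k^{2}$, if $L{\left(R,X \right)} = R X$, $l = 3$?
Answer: $\frac{68644}{361} \approx 190.15$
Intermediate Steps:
$k = \frac{262}{19}$ ($k = \frac{15}{3 \cdot 1 + 16} + 13 = \frac{15}{3 + 16} + 13 = \frac{15}{19} + 13 = \frac{262}{19} \approx 13.789$)
$k^{2} = \left(\frac{262}{19}\right)^{2} = \frac{68644}{361}$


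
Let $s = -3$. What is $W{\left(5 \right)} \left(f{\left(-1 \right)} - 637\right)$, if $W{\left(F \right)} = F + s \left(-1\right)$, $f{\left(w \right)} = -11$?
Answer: $-5184$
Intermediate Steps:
$W{\left(F \right)} = 3 + F$ ($W{\left(F \right)} = F - -3 = F + 3 = 3 + F$)
$W{\left(5 \right)} \left(f{\left(-1 \right)} - 637\right) = \left(3 + 5\right) \left(-11 - 637\right) = 8 \left(-648\right) = -5184$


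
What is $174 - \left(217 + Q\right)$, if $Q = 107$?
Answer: $-150$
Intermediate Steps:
$174 - \left(217 + Q\right) = 174 - \left(217 + 107\right) = 174 - 324 = -150$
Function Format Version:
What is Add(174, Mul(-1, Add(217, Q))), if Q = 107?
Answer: -150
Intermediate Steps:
Add(174, Mul(-1, Add(217, Q))) = Add(174, Mul(-1, Add(217, 107))) = Add(174, Mul(-1, 324)) = Add(174, -324) = -150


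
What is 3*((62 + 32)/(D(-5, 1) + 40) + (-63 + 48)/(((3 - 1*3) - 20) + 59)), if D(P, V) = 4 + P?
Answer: 79/13 ≈ 6.0769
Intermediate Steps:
3*((62 + 32)/(D(-5, 1) + 40) + (-63 + 48)/(((3 - 1*3) - 20) + 59)) = 3*((62 + 32)/((4 - 5) + 40) + (-63 + 48)/(((3 - 1*3) - 20) + 59)) = 3*(94/(-1 + 40) - 15/(((3 - 3) - 20) + 59)) = 3*(94/39 - 15/((0 - 20) + 59)) = 3*(94*(1/39) - 15/(-20 + 59)) = 3*(94/39 - 15/39) = 3*(94/39 - 15*1/39) = 3*(94/39 - 5/13) = 3*(79/39) = 79/13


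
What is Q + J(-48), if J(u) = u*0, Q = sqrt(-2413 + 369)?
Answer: 2*I*sqrt(511) ≈ 45.211*I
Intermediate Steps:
Q = 2*I*sqrt(511) (Q = sqrt(-2044) = 2*I*sqrt(511) ≈ 45.211*I)
J(u) = 0
Q + J(-48) = 2*I*sqrt(511) + 0 = 2*I*sqrt(511)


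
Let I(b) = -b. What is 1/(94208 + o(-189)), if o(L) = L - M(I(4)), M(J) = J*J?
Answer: 1/94003 ≈ 1.0638e-5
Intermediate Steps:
M(J) = J²
o(L) = -16 + L (o(L) = L - (-1*4)² = L - 1*(-4)² = L - 1*16 = L - 16 = -16 + L)
1/(94208 + o(-189)) = 1/(94208 + (-16 - 189)) = 1/(94208 - 205) = 1/94003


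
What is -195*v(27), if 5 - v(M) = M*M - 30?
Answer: 135330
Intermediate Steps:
v(M) = 35 - M² (v(M) = 5 - (M*M - 30) = 5 - (M² - 30) = 5 - (-30 + M²) = 5 + (30 - M²) = 35 - M²)
-195*v(27) = -195*(35 - 1*27²) = -195*(35 - 1*729) = -195*(35 - 729) = -195*(-694) = 135330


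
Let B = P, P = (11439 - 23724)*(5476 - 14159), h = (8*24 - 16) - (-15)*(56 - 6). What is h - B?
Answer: -106669729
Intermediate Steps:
h = 926 (h = (192 - 16) - (-15)*50 = 176 - 1*(-750) = 176 + 750 = 926)
P = 106670655 (P = -12285*(-8683) = 106670655)
B = 106670655
h - B = 926 - 1*106670655 = 926 - 106670655 = -106669729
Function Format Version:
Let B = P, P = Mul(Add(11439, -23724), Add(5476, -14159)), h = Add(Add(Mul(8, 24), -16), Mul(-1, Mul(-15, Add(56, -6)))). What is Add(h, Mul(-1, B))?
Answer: -106669729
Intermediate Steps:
h = 926 (h = Add(Add(192, -16), Mul(-1, Mul(-15, 50))) = Add(176, Mul(-1, -750)) = Add(176, 750) = 926)
P = 106670655 (P = Mul(-12285, -8683) = 106670655)
B = 106670655
Add(h, Mul(-1, B)) = Add(926, Mul(-1, 106670655)) = Add(926, -106670655) = -106669729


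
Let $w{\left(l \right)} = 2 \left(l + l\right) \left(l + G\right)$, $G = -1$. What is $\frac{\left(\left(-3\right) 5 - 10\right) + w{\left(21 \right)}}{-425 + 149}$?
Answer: $- \frac{1655}{276} \approx -5.9964$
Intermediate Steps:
$w{\left(l \right)} = 4 l \left(-1 + l\right)$ ($w{\left(l \right)} = 2 \left(l + l\right) \left(l - 1\right) = 2 \cdot 2 l \left(-1 + l\right) = 4 l \left(-1 + l\right)$)
$\frac{\left(\left(-3\right) 5 - 10\right) + w{\left(21 \right)}}{-425 + 149} = \frac{\left(\left(-3\right) 5 - 10\right) + 4 \cdot 21 \left(-1 + 21\right)}{-425 + 149} = \frac{\left(-15 - 10\right) + 4 \cdot 21 \cdot 20}{-276} = \left(-25 + 1680\right) \left(- \frac{1}{276}\right) = 1655 \left(- \frac{1}{276}\right) = - \frac{1655}{276}$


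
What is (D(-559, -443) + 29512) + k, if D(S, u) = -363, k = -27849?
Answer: 1300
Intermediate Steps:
(D(-559, -443) + 29512) + k = (-363 + 29512) - 27849 = 29149 - 27849 = 1300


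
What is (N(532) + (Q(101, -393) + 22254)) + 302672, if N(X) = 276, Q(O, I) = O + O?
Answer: 325404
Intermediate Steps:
Q(O, I) = 2*O
(N(532) + (Q(101, -393) + 22254)) + 302672 = (276 + (2*101 + 22254)) + 302672 = (276 + (202 + 22254)) + 302672 = (276 + 22456) + 302672 = 22732 + 302672 = 325404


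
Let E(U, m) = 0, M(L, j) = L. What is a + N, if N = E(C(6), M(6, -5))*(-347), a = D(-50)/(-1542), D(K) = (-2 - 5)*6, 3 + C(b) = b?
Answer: 7/257 ≈ 0.027237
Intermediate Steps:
C(b) = -3 + b
D(K) = -42 (D(K) = -7*6 = -42)
a = 7/257 (a = -42/(-1542) = -42*(-1/1542) = 7/257 ≈ 0.027237)
N = 0 (N = 0*(-347) = 0)
a + N = 7/257 + 0 = 7/257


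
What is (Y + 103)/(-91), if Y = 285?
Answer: -388/91 ≈ -4.2637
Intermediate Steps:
(Y + 103)/(-91) = (285 + 103)/(-91) = 388*(-1/91) = -388/91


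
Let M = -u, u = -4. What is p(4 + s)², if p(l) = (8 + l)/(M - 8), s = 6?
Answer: 81/4 ≈ 20.250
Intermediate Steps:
M = 4 (M = -1*(-4) = 4)
p(l) = -2 - l/4 (p(l) = (8 + l)/(4 - 8) = (8 + l)/(-4) = (8 + l)*(-¼) = -2 - l/4)
p(4 + s)² = (-2 - (4 + 6)/4)² = (-2 - ¼*10)² = (-2 - 5/2)² = (-9/2)² = 81/4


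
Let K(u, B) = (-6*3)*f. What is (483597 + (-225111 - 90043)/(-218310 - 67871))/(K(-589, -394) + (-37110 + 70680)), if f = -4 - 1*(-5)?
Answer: 19770941173/1371706416 ≈ 14.413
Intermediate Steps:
f = 1 (f = -4 + 5 = 1)
K(u, B) = -18 (K(u, B) = -6*3*1 = -18*1 = -18)
(483597 + (-225111 - 90043)/(-218310 - 67871))/(K(-589, -394) + (-37110 + 70680)) = (483597 + (-225111 - 90043)/(-218310 - 67871))/(-18 + (-37110 + 70680)) = (483597 - 315154/(-286181))/(-18 + 33570) = (483597 - 315154*(-1/286181))/33552 = (483597 + 45022/40883)*(1/33552) = (19770941173/40883)*(1/33552) = 19770941173/1371706416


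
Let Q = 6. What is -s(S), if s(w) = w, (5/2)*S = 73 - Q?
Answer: -134/5 ≈ -26.800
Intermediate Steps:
S = 134/5 (S = 2*(73 - 1*6)/5 = 2*(73 - 6)/5 = (2/5)*67 = 134/5 ≈ 26.800)
-s(S) = -1*134/5 = -134/5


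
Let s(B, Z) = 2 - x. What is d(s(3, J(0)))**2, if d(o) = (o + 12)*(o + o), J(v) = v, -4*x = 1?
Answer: 263169/64 ≈ 4112.0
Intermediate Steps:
x = -1/4 (x = -1/4*1 = -1/4 ≈ -0.25000)
s(B, Z) = 9/4 (s(B, Z) = 2 - 1*(-1/4) = 2 + 1/4 = 9/4)
d(o) = 2*o*(12 + o) (d(o) = (12 + o)*(2*o) = 2*o*(12 + o))
d(s(3, J(0)))**2 = (2*(9/4)*(12 + 9/4))**2 = (2*(9/4)*(57/4))**2 = (513/8)**2 = 263169/64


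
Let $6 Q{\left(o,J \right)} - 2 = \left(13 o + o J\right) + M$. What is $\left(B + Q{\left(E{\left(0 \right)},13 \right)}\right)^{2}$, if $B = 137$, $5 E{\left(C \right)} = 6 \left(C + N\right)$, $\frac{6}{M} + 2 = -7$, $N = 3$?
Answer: $\frac{47293129}{2025} \approx 23355.0$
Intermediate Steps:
$M = - \frac{2}{3}$ ($M = \frac{6}{-2 - 7} = \frac{6}{-9} = 6 \left(- \frac{1}{9}\right) = - \frac{2}{3} \approx -0.66667$)
$E{\left(C \right)} = \frac{18}{5} + \frac{6 C}{5}$ ($E{\left(C \right)} = \frac{6 \left(C + 3\right)}{5} = \frac{6 \left(3 + C\right)}{5} = \frac{18 + 6 C}{5} = \frac{18}{5} + \frac{6 C}{5}$)
$Q{\left(o,J \right)} = \frac{2}{9} + \frac{13 o}{6} + \frac{J o}{6}$ ($Q{\left(o,J \right)} = \frac{1}{3} + \frac{\left(13 o + o J\right) - \frac{2}{3}}{6} = \frac{1}{3} + \frac{\left(13 o + J o\right) - \frac{2}{3}}{6} = \frac{1}{3} + \frac{- \frac{2}{3} + 13 o + J o}{6} = \frac{1}{3} + \left(- \frac{1}{9} + \frac{13 o}{6} + \frac{J o}{6}\right) = \frac{2}{9} + \frac{13 o}{6} + \frac{J o}{6}$)
$\left(B + Q{\left(E{\left(0 \right)},13 \right)}\right)^{2} = \left(137 + \left(\frac{2}{9} + \frac{13 \left(\frac{18}{5} + \frac{6}{5} \cdot 0\right)}{6} + \frac{1}{6} \cdot 13 \left(\frac{18}{5} + \frac{6}{5} \cdot 0\right)\right)\right)^{2} = \left(137 + \left(\frac{2}{9} + \frac{13 \left(\frac{18}{5} + 0\right)}{6} + \frac{1}{6} \cdot 13 \left(\frac{18}{5} + 0\right)\right)\right)^{2} = \left(137 + \left(\frac{2}{9} + \frac{13}{6} \cdot \frac{18}{5} + \frac{1}{6} \cdot 13 \cdot \frac{18}{5}\right)\right)^{2} = \left(137 + \left(\frac{2}{9} + \frac{39}{5} + \frac{39}{5}\right)\right)^{2} = \left(137 + \frac{712}{45}\right)^{2} = \left(\frac{6877}{45}\right)^{2} = \frac{47293129}{2025}$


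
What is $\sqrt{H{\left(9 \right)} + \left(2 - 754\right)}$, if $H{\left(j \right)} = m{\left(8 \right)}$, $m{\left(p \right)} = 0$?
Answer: $4 i \sqrt{47} \approx 27.423 i$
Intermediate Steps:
$H{\left(j \right)} = 0$
$\sqrt{H{\left(9 \right)} + \left(2 - 754\right)} = \sqrt{0 + \left(2 - 754\right)} = \sqrt{0 - 752} = \sqrt{-752} = 4 i \sqrt{47}$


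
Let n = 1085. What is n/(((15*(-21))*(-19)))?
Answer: 31/171 ≈ 0.18129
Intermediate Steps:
n/(((15*(-21))*(-19))) = 1085/(((15*(-21))*(-19))) = 1085/((-315*(-19))) = 1085/5985 = 1085*(1/5985) = 31/171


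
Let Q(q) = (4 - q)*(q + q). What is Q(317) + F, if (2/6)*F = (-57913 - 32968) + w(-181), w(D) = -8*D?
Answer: -466741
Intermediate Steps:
Q(q) = 2*q*(4 - q) (Q(q) = (4 - q)*(2*q) = 2*q*(4 - q))
F = -268299 (F = 3*((-57913 - 32968) - 8*(-181)) = 3*(-90881 + 1448) = 3*(-89433) = -268299)
Q(317) + F = 2*317*(4 - 1*317) - 268299 = 2*317*(4 - 317) - 268299 = 2*317*(-313) - 268299 = -198442 - 268299 = -466741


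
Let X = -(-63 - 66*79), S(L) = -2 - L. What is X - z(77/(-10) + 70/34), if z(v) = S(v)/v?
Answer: 5061262/959 ≈ 5277.6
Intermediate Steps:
z(v) = (-2 - v)/v
X = 5277 (X = -(-63 - 5214) = -1*(-5277) = 5277)
X - z(77/(-10) + 70/34) = 5277 - (-2 - (77/(-10) + 70/34))/(77/(-10) + 70/34) = 5277 - (-2 - (77*(-1/10) + 70*(1/34)))/(77*(-1/10) + 70*(1/34)) = 5277 - (-2 - (-77/10 + 35/17))/(-77/10 + 35/17) = 5277 - (-2 - 1*(-959/170))/(-959/170) = 5277 - (-170)*(-2 + 959/170)/959 = 5277 - (-170)*619/(959*170) = 5277 - 1*(-619/959) = 5277 + 619/959 = 5061262/959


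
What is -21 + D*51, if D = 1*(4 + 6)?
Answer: 489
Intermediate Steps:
D = 10 (D = 1*10 = 10)
-21 + D*51 = -21 + 10*51 = -21 + 510 = 489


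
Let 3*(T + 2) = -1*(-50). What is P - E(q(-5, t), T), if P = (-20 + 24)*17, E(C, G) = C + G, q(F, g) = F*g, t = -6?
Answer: 70/3 ≈ 23.333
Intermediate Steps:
T = 44/3 (T = -2 + (-1*(-50))/3 = -2 + (⅓)*50 = -2 + 50/3 = 44/3 ≈ 14.667)
P = 68 (P = 4*17 = 68)
P - E(q(-5, t), T) = 68 - (-5*(-6) + 44/3) = 68 - (30 + 44/3) = 68 - 1*134/3 = 68 - 134/3 = 70/3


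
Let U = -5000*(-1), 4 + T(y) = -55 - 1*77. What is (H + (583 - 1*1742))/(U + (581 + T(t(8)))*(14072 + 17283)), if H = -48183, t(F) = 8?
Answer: -49342/13957975 ≈ -0.0035350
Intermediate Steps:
T(y) = -136 (T(y) = -4 + (-55 - 1*77) = -4 + (-55 - 77) = -4 - 132 = -136)
U = 5000
(H + (583 - 1*1742))/(U + (581 + T(t(8)))*(14072 + 17283)) = (-48183 + (583 - 1*1742))/(5000 + (581 - 136)*(14072 + 17283)) = (-48183 + (583 - 1742))/(5000 + 445*31355) = (-48183 - 1159)/(5000 + 13952975) = -49342/13957975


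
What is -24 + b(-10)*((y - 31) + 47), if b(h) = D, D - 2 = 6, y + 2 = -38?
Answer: -216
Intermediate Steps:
y = -40 (y = -2 - 38 = -40)
D = 8 (D = 2 + 6 = 8)
b(h) = 8
-24 + b(-10)*((y - 31) + 47) = -24 + 8*((-40 - 31) + 47) = -24 + 8*(-71 + 47) = -24 + 8*(-24) = -24 - 192 = -216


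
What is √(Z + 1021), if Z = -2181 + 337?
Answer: I*√823 ≈ 28.688*I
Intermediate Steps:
Z = -1844
√(Z + 1021) = √(-1844 + 1021) = √(-823) = I*√823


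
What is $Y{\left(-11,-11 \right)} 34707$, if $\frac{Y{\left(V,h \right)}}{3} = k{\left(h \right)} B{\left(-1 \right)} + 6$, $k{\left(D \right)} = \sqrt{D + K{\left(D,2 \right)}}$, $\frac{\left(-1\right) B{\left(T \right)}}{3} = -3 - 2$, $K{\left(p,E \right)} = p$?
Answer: $624726 + 1561815 i \sqrt{22} \approx 6.2473 \cdot 10^{5} + 7.3256 \cdot 10^{6} i$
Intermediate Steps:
$B{\left(T \right)} = 15$ ($B{\left(T \right)} = - 3 \left(-3 - 2\right) = \left(-3\right) \left(-5\right) = 15$)
$k{\left(D \right)} = \sqrt{2} \sqrt{D}$ ($k{\left(D \right)} = \sqrt{D + D} = \sqrt{2 D} = \sqrt{2} \sqrt{D}$)
$Y{\left(V,h \right)} = 18 + 45 \sqrt{2} \sqrt{h}$ ($Y{\left(V,h \right)} = 3 \left(\sqrt{2} \sqrt{h} 15 + 6\right) = 3 \left(15 \sqrt{2} \sqrt{h} + 6\right) = 3 \left(6 + 15 \sqrt{2} \sqrt{h}\right) = 18 + 45 \sqrt{2} \sqrt{h}$)
$Y{\left(-11,-11 \right)} 34707 = \left(18 + 45 \sqrt{2} \sqrt{-11}\right) 34707 = \left(18 + 45 \sqrt{2} i \sqrt{11}\right) 34707 = \left(18 + 45 i \sqrt{22}\right) 34707 = 624726 + 1561815 i \sqrt{22}$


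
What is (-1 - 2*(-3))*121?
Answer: 605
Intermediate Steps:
(-1 - 2*(-3))*121 = (-1 + 6)*121 = 5*121 = 605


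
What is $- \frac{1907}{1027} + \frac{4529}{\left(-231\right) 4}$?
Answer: $- \frac{916193}{135564} \approx -6.7584$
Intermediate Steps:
$- \frac{1907}{1027} + \frac{4529}{\left(-231\right) 4} = \left(-1907\right) \frac{1}{1027} + \frac{4529}{-924} = - \frac{1907}{1027} + 4529 \left(- \frac{1}{924}\right) = - \frac{1907}{1027} - \frac{647}{132} = - \frac{916193}{135564}$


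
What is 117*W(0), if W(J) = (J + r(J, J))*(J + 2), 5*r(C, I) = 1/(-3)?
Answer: -78/5 ≈ -15.600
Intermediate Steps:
r(C, I) = -1/15 (r(C, I) = (1/5)/(-3) = (1/5)*(-1/3) = -1/15)
W(J) = (2 + J)*(-1/15 + J) (W(J) = (J - 1/15)*(J + 2) = (-1/15 + J)*(2 + J) = (2 + J)*(-1/15 + J))
117*W(0) = 117*(-2/15 + 0**2 + (29/15)*0) = 117*(-2/15 + 0 + 0) = 117*(-2/15) = -78/5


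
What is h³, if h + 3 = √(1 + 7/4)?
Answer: -207/4 + 119*√11/8 ≈ -2.4152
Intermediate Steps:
h = -3 + √11/2 (h = -3 + √(1 + 7/4) = -3 + √(11/4) = -3 + √11/2 ≈ -1.3417)
h³ = (-3 + √11/2)³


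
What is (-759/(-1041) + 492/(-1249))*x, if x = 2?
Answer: 290546/433403 ≈ 0.67038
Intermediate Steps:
(-759/(-1041) + 492/(-1249))*x = (-759/(-1041) + 492/(-1249))*2 = (-759*(-1/1041) + 492*(-1/1249))*2 = (253/347 - 492/1249)*2 = (145273/433403)*2 = 290546/433403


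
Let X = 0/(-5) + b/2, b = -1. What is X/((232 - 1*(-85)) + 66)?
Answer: -1/766 ≈ -0.0013055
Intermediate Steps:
X = -½ (X = 0/(-5) - 1/2 = 0*(-⅕) - 1*½ = 0 - ½ = -½ ≈ -0.50000)
X/((232 - 1*(-85)) + 66) = -1/(2*((232 - 1*(-85)) + 66)) = -1/(2*((232 + 85) + 66)) = -1/(2*(317 + 66)) = -½/383 = -½*1/383 = -1/766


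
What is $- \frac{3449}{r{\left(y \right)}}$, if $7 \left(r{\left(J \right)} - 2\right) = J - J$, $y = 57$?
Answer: $- \frac{3449}{2} \approx -1724.5$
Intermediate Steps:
$r{\left(J \right)} = 2$ ($r{\left(J \right)} = 2 + \frac{J - J}{7} = 2 + \frac{1}{7} \cdot 0 = 2 + 0 = 2$)
$- \frac{3449}{r{\left(y \right)}} = - \frac{3449}{2}$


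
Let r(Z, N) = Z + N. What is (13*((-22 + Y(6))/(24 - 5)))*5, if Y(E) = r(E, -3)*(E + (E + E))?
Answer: 2080/19 ≈ 109.47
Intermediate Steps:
r(Z, N) = N + Z
Y(E) = 3*E*(-3 + E) (Y(E) = (-3 + E)*(E + (E + E)) = (-3 + E)*(E + 2*E) = (-3 + E)*(3*E) = 3*E*(-3 + E))
(13*((-22 + Y(6))/(24 - 5)))*5 = (13*((-22 + 3*6*(-3 + 6))/(24 - 5)))*5 = (13*((-22 + 3*6*3)/19))*5 = (13*((-22 + 54)*(1/19)))*5 = (13*(32*(1/19)))*5 = (13*(32/19))*5 = (416/19)*5 = 2080/19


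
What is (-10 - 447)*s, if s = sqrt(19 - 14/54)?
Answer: -457*sqrt(1518)/9 ≈ -1978.4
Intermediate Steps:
s = sqrt(1518)/9 (s = sqrt(19 - 14*1/54) = sqrt(19 - 7/27) = sqrt(506/27) = sqrt(1518)/9 ≈ 4.3291)
(-10 - 447)*s = (-10 - 447)*(sqrt(1518)/9) = -457*sqrt(1518)/9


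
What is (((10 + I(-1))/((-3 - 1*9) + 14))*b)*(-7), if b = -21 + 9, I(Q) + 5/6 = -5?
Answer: 175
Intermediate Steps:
I(Q) = -35/6 (I(Q) = -5/6 - 5 = -35/6)
b = -12
(((10 + I(-1))/((-3 - 1*9) + 14))*b)*(-7) = (((10 - 35/6)/((-3 - 1*9) + 14))*(-12))*(-7) = ((25/(6*((-3 - 9) + 14)))*(-12))*(-7) = ((25/(6*(-12 + 14)))*(-12))*(-7) = (((25/6)/2)*(-12))*(-7) = (((25/6)*(1/2))*(-12))*(-7) = ((25/12)*(-12))*(-7) = -25*(-7) = 175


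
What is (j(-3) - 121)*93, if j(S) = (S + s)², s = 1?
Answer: -10881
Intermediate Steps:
j(S) = (1 + S)² (j(S) = (S + 1)² = (1 + S)²)
(j(-3) - 121)*93 = ((1 - 3)² - 121)*93 = ((-2)² - 121)*93 = (4 - 121)*93 = -117*93 = -10881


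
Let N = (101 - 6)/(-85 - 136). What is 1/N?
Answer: -221/95 ≈ -2.3263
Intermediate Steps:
N = -95/221 (N = 95/(-221) = 95*(-1/221) = -95/221 ≈ -0.42986)
1/N = 1/(-95/221) = -221/95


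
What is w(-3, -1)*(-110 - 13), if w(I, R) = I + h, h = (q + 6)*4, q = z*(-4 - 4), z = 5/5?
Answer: 1353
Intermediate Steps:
z = 1 (z = 5*(1/5) = 1)
q = -8 (q = 1*(-4 - 4) = 1*(-8) = -8)
h = -8 (h = (-8 + 6)*4 = -2*4 = -8)
w(I, R) = -8 + I (w(I, R) = I - 8 = -8 + I)
w(-3, -1)*(-110 - 13) = (-8 - 3)*(-110 - 13) = -11*(-123) = 1353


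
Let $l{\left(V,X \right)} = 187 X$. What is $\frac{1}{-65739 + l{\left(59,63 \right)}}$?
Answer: $- \frac{1}{53958} \approx -1.8533 \cdot 10^{-5}$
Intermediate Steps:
$\frac{1}{-65739 + l{\left(59,63 \right)}} = \frac{1}{-65739 + 187 \cdot 63} = \frac{1}{-65739 + 11781} = \frac{1}{-53958} = - \frac{1}{53958}$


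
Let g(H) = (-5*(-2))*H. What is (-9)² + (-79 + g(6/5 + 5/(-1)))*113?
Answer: -13140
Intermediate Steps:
g(H) = 10*H
(-9)² + (-79 + g(6/5 + 5/(-1)))*113 = (-9)² + (-79 + 10*(6/5 + 5/(-1)))*113 = 81 + (-79 + 10*(6*(⅕) + 5*(-1)))*113 = 81 + (-79 + 10*(6/5 - 5))*113 = 81 + (-79 + 10*(-19/5))*113 = 81 + (-79 - 38)*113 = 81 - 117*113 = 81 - 13221 = -13140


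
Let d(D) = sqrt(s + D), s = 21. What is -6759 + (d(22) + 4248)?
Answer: -2511 + sqrt(43) ≈ -2504.4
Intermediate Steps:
d(D) = sqrt(21 + D)
-6759 + (d(22) + 4248) = -6759 + (sqrt(21 + 22) + 4248) = -6759 + (sqrt(43) + 4248) = -6759 + (4248 + sqrt(43)) = -2511 + sqrt(43)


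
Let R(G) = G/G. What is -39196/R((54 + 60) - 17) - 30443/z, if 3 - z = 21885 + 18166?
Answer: -1569690965/40048 ≈ -39195.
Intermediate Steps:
z = -40048 (z = 3 - (21885 + 18166) = 3 - 1*40051 = 3 - 40051 = -40048)
R(G) = 1
-39196/R((54 + 60) - 17) - 30443/z = -39196/1 - 30443/(-40048) = -39196*1 - 30443*(-1/40048) = -39196 + 30443/40048 = -1569690965/40048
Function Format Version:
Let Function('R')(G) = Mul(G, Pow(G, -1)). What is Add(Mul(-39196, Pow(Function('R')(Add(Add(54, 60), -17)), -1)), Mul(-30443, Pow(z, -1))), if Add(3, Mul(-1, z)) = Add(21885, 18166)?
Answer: Rational(-1569690965, 40048) ≈ -39195.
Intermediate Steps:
z = -40048 (z = Add(3, Mul(-1, Add(21885, 18166))) = Add(3, Mul(-1, 40051)) = Add(3, -40051) = -40048)
Function('R')(G) = 1
Add(Mul(-39196, Pow(Function('R')(Add(Add(54, 60), -17)), -1)), Mul(-30443, Pow(z, -1))) = Add(Mul(-39196, Pow(1, -1)), Mul(-30443, Pow(-40048, -1))) = Add(Mul(-39196, 1), Mul(-30443, Rational(-1, 40048))) = Add(-39196, Rational(30443, 40048)) = Rational(-1569690965, 40048)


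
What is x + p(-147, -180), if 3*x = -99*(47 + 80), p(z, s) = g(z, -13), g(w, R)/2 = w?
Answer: -4485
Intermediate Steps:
g(w, R) = 2*w
p(z, s) = 2*z
x = -4191 (x = (-99*(47 + 80))/3 = (-99*127)/3 = (⅓)*(-12573) = -4191)
x + p(-147, -180) = -4191 + 2*(-147) = -4191 - 294 = -4485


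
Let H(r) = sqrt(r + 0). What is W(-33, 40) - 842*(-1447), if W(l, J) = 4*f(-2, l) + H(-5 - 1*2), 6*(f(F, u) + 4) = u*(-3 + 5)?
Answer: 1218314 + I*sqrt(7) ≈ 1.2183e+6 + 2.6458*I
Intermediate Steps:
H(r) = sqrt(r)
f(F, u) = -4 + u/3 (f(F, u) = -4 + (u*(-3 + 5))/6 = -4 + (u*2)/6 = -4 + (2*u)/6 = -4 + u/3)
W(l, J) = -16 + 4*l/3 + I*sqrt(7) (W(l, J) = 4*(-4 + l/3) + sqrt(-5 - 1*2) = (-16 + 4*l/3) + sqrt(-5 - 2) = (-16 + 4*l/3) + sqrt(-7) = (-16 + 4*l/3) + I*sqrt(7) = -16 + 4*l/3 + I*sqrt(7))
W(-33, 40) - 842*(-1447) = (-16 + (4/3)*(-33) + I*sqrt(7)) - 842*(-1447) = (-16 - 44 + I*sqrt(7)) + 1218374 = (-60 + I*sqrt(7)) + 1218374 = 1218314 + I*sqrt(7)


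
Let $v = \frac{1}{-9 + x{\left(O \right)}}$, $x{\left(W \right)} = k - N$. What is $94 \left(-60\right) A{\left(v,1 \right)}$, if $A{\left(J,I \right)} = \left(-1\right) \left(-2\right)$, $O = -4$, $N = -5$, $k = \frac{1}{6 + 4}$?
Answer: $-11280$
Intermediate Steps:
$k = \frac{1}{10} \approx 0.1$
$x{\left(W \right)} = \frac{51}{10}$ ($x{\left(W \right)} = \frac{1}{10} - -5 = \frac{1}{10} + 5 = \frac{51}{10}$)
$v = - \frac{10}{39}$ ($v = \frac{1}{-9 + \frac{51}{10}} = \frac{1}{- \frac{39}{10}} = - \frac{10}{39} \approx -0.25641$)
$A{\left(J,I \right)} = 2$
$94 \left(-60\right) A{\left(v,1 \right)} = 94 \left(-60\right) 2 = \left(-5640\right) 2 = -11280$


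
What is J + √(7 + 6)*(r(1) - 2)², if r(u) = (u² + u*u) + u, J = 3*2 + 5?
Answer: 11 + √13 ≈ 14.606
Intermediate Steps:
J = 11 (J = 6 + 5 = 11)
r(u) = u + 2*u² (r(u) = (u² + u²) + u = 2*u² + u = u + 2*u²)
J + √(7 + 6)*(r(1) - 2)² = 11 + √(7 + 6)*(1*(1 + 2*1) - 2)² = 11 + √13*(1*(1 + 2) - 2)² = 11 + √13*(1*3 - 2)² = 11 + √13*(3 - 2)² = 11 + √13*1² = 11 + √13*1 = 11 + √13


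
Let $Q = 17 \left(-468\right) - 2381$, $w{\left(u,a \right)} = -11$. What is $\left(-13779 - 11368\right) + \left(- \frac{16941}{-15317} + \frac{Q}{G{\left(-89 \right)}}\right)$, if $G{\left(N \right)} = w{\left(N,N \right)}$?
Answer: $- \frac{4078424409}{168487} \approx -24206.0$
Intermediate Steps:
$G{\left(N \right)} = -11$
$Q = -10337$ ($Q = -7956 - 2381 = -10337$)
$\left(-13779 - 11368\right) + \left(- \frac{16941}{-15317} + \frac{Q}{G{\left(-89 \right)}}\right) = \left(-13779 - 11368\right) - \left(- \frac{16941}{15317} - \frac{10337}{11}\right) = -25147 - - \frac{158518180}{168487} = -25147 + \left(\frac{16941}{15317} + \frac{10337}{11}\right) = -25147 + \frac{158518180}{168487} = - \frac{4078424409}{168487}$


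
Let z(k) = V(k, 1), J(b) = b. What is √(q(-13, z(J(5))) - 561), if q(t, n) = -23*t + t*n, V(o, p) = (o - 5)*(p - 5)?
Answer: I*√262 ≈ 16.186*I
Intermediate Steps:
V(o, p) = (-5 + o)*(-5 + p)
z(k) = 20 - 4*k (z(k) = 25 - 5*k - 5*1 + k*1 = 25 - 5*k - 5 + k = 20 - 4*k)
q(t, n) = -23*t + n*t
√(q(-13, z(J(5))) - 561) = √(-13*(-23 + (20 - 4*5)) - 561) = √(-13*(-23 + (20 - 20)) - 561) = √(-13*(-23 + 0) - 561) = √(-13*(-23) - 561) = √(299 - 561) = √(-262) = I*√262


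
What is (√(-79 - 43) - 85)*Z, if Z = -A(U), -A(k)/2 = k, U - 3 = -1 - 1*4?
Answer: 340 - 4*I*√122 ≈ 340.0 - 44.181*I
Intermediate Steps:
U = -2 (U = 3 + (-1 - 1*4) = 3 + (-1 - 4) = 3 - 5 = -2)
A(k) = -2*k
Z = -4 (Z = -(-2)*(-2) = -1*4 = -4)
(√(-79 - 43) - 85)*Z = (√(-79 - 43) - 85)*(-4) = (√(-122) - 85)*(-4) = (I*√122 - 85)*(-4) = (-85 + I*√122)*(-4) = 340 - 4*I*√122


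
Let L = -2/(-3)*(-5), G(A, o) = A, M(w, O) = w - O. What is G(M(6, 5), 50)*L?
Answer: -10/3 ≈ -3.3333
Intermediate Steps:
L = -10/3 (L = -2*(-⅓)*(-5) = (⅔)*(-5) = -10/3 ≈ -3.3333)
G(M(6, 5), 50)*L = (6 - 1*5)*(-10/3) = (6 - 5)*(-10/3) = 1*(-10/3) = -10/3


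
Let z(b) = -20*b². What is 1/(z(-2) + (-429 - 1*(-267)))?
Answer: -1/242 ≈ -0.0041322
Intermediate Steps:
1/(z(-2) + (-429 - 1*(-267))) = 1/(-20*(-2)² + (-429 - 1*(-267))) = 1/(-20*4 + (-429 + 267)) = 1/(-80 - 162) = 1/(-242) = -1/242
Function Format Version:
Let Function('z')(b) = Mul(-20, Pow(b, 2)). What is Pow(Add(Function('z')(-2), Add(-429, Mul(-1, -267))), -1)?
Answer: Rational(-1, 242) ≈ -0.0041322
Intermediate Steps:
Pow(Add(Function('z')(-2), Add(-429, Mul(-1, -267))), -1) = Pow(Add(Mul(-20, Pow(-2, 2)), Add(-429, Mul(-1, -267))), -1) = Pow(Add(Mul(-20, 4), Add(-429, 267)), -1) = Pow(Add(-80, -162), -1) = Pow(-242, -1) = Rational(-1, 242)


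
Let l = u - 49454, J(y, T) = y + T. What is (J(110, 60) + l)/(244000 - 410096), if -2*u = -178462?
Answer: -39947/166096 ≈ -0.24051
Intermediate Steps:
u = 89231 (u = -½*(-178462) = 89231)
J(y, T) = T + y
l = 39777 (l = 89231 - 49454 = 39777)
(J(110, 60) + l)/(244000 - 410096) = ((60 + 110) + 39777)/(244000 - 410096) = (170 + 39777)/(-166096) = 39947*(-1/166096) = -39947/166096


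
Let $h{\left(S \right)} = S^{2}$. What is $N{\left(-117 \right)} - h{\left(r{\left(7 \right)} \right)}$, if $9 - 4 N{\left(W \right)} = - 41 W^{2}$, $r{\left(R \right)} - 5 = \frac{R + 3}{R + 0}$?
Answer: $\frac{13746771}{98} \approx 1.4027 \cdot 10^{5}$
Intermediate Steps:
$r{\left(R \right)} = 5 + \frac{3 + R}{R}$ ($r{\left(R \right)} = 5 + \frac{R + 3}{R + 0} = 5 + \frac{3 + R}{R}$)
$N{\left(W \right)} = \frac{9}{4} + \frac{41 W^{2}}{4}$ ($N{\left(W \right)} = \frac{9}{4} - \frac{\left(-41\right) W^{2}}{4} = \frac{9}{4} + \frac{41 W^{2}}{4}$)
$N{\left(-117 \right)} - h{\left(r{\left(7 \right)} \right)} = \left(\frac{9}{4} + \frac{41 \left(-117\right)^{2}}{4}\right) - \left(6 + \frac{3}{7}\right)^{2} = \left(\frac{9}{4} + \frac{41}{4} \cdot 13689\right) - \left(6 + 3 \cdot \frac{1}{7}\right)^{2} = \left(\frac{9}{4} + \frac{561249}{4}\right) - \left(6 + \frac{3}{7}\right)^{2} = \frac{280629}{2} - \left(\frac{45}{7}\right)^{2} = \frac{280629}{2} - \frac{2025}{49} = \frac{13746771}{98}$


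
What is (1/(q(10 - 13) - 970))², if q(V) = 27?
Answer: 1/889249 ≈ 1.1245e-6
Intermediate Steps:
(1/(q(10 - 13) - 970))² = (1/(27 - 970))² = (1/(-943))² = (-1/943)² = 1/889249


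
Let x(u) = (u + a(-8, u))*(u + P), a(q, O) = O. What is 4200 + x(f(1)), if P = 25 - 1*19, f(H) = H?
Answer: 4214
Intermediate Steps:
P = 6 (P = 25 - 19 = 6)
x(u) = 2*u*(6 + u) (x(u) = (u + u)*(u + 6) = (2*u)*(6 + u) = 2*u*(6 + u))
4200 + x(f(1)) = 4200 + 2*1*(6 + 1) = 4200 + 2*1*7 = 4200 + 14 = 4214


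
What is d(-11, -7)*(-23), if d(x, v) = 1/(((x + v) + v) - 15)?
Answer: 23/40 ≈ 0.57500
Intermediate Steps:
d(x, v) = 1/(-15 + x + 2*v) (d(x, v) = 1/(((v + x) + v) - 15) = 1/((x + 2*v) - 15) = 1/(-15 + x + 2*v))
d(-11, -7)*(-23) = -23/(-15 - 11 + 2*(-7)) = -23/(-15 - 11 - 14) = -23/(-40) = -1/40*(-23) = 23/40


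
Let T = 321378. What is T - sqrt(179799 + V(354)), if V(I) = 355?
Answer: 321378 - 13*sqrt(1066) ≈ 3.2095e+5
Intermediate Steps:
T - sqrt(179799 + V(354)) = 321378 - sqrt(179799 + 355) = 321378 - sqrt(180154) = 321378 - 13*sqrt(1066)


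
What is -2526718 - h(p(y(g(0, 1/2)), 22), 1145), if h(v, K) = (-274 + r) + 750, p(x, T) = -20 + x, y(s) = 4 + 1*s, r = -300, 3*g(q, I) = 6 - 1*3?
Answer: -2526894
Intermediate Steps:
g(q, I) = 1 (g(q, I) = (6 - 1*3)/3 = (6 - 3)/3 = (⅓)*3 = 1)
y(s) = 4 + s
h(v, K) = 176 (h(v, K) = (-274 - 300) + 750 = -574 + 750 = 176)
-2526718 - h(p(y(g(0, 1/2)), 22), 1145) = -2526718 - 1*176 = -2526718 - 176 = -2526894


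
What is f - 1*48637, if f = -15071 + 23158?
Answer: -40550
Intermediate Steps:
f = 8087
f - 1*48637 = 8087 - 1*48637 = 8087 - 48637 = -40550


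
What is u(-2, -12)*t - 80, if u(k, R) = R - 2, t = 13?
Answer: -262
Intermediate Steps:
u(k, R) = -2 + R
u(-2, -12)*t - 80 = (-2 - 12)*13 - 80 = -14*13 - 80 = -182 - 80 = -262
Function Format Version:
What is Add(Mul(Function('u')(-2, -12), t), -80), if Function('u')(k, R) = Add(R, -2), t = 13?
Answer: -262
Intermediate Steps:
Function('u')(k, R) = Add(-2, R)
Add(Mul(Function('u')(-2, -12), t), -80) = Add(Mul(Add(-2, -12), 13), -80) = Add(Mul(-14, 13), -80) = Add(-182, -80) = -262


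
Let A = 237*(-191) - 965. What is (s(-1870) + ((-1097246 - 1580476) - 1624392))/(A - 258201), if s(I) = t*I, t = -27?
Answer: 4251624/304433 ≈ 13.966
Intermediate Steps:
s(I) = -27*I
A = -46232 (A = -45267 - 965 = -46232)
(s(-1870) + ((-1097246 - 1580476) - 1624392))/(A - 258201) = (-27*(-1870) + ((-1097246 - 1580476) - 1624392))/(-46232 - 258201) = (50490 + (-2677722 - 1624392))/(-304433) = (50490 - 4302114)*(-1/304433) = -4251624*(-1/304433) = 4251624/304433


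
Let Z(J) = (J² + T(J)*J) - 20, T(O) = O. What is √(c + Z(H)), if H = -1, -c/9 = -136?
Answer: 3*√134 ≈ 34.728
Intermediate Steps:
c = 1224 (c = -9*(-136) = 1224)
Z(J) = -20 + 2*J² (Z(J) = (J² + J*J) - 20 = (J² + J²) - 20 = 2*J² - 20 = -20 + 2*J²)
√(c + Z(H)) = √(1224 + (-20 + 2*(-1)²)) = √(1224 + (-20 + 2*1)) = √(1224 + (-20 + 2)) = √(1224 - 18) = √1206 = 3*√134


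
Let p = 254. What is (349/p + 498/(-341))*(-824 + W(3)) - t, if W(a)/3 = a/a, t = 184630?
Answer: -15985399277/86614 ≈ -1.8456e+5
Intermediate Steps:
W(a) = 3 (W(a) = 3*(a/a) = 3*1 = 3)
(349/p + 498/(-341))*(-824 + W(3)) - t = (349/254 + 498/(-341))*(-824 + 3) - 1*184630 = (349*(1/254) + 498*(-1/341))*(-821) - 184630 = (349/254 - 498/341)*(-821) - 184630 = -7483/86614*(-821) - 184630 = 6143543/86614 - 184630 = -15985399277/86614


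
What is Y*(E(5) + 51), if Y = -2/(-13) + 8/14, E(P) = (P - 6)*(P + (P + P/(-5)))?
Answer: 396/13 ≈ 30.462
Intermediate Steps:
E(P) = 9*P*(-6 + P)/5 (E(P) = (-6 + P)*(P + (P + P*(-⅕))) = (-6 + P)*(P + (P - P/5)) = (-6 + P)*(P + 4*P/5) = (-6 + P)*(9*P/5) = 9*P*(-6 + P)/5)
Y = 66/91 (Y = -2*(-1/13) + 8*(1/14) = 2/13 + 4/7 = 66/91 ≈ 0.72528)
Y*(E(5) + 51) = 66*((9/5)*5*(-6 + 5) + 51)/91 = 66*((9/5)*5*(-1) + 51)/91 = 66*(-9 + 51)/91 = (66/91)*42 = 396/13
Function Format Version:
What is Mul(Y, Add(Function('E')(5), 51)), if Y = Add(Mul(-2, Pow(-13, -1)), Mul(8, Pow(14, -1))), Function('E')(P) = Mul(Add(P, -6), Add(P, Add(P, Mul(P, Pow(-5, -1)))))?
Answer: Rational(396, 13) ≈ 30.462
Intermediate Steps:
Function('E')(P) = Mul(Rational(9, 5), P, Add(-6, P)) (Function('E')(P) = Mul(Add(-6, P), Add(P, Add(P, Mul(P, Rational(-1, 5))))) = Mul(Add(-6, P), Add(P, Add(P, Mul(Rational(-1, 5), P)))) = Mul(Add(-6, P), Add(P, Mul(Rational(4, 5), P))) = Mul(Add(-6, P), Mul(Rational(9, 5), P)) = Mul(Rational(9, 5), P, Add(-6, P)))
Y = Rational(66, 91) (Y = Add(Mul(-2, Rational(-1, 13)), Mul(8, Rational(1, 14))) = Add(Rational(2, 13), Rational(4, 7)) = Rational(66, 91) ≈ 0.72528)
Mul(Y, Add(Function('E')(5), 51)) = Mul(Rational(66, 91), Add(Mul(Rational(9, 5), 5, Add(-6, 5)), 51)) = Mul(Rational(66, 91), Add(Mul(Rational(9, 5), 5, -1), 51)) = Mul(Rational(66, 91), Add(-9, 51)) = Mul(Rational(66, 91), 42) = Rational(396, 13)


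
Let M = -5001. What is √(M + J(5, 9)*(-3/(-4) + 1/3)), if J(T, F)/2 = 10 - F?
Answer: I*√179958/6 ≈ 70.702*I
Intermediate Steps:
J(T, F) = 20 - 2*F (J(T, F) = 2*(10 - F) = 20 - 2*F)
√(M + J(5, 9)*(-3/(-4) + 1/3)) = √(-5001 + (20 - 2*9)*(-3/(-4) + 1/3)) = √(-5001 + (20 - 18)*(-3*(-¼) + 1*(⅓))) = √(-5001 + 2*(¾ + ⅓)) = √(-5001 + 2*(13/12)) = √(-5001 + 13/6) = √(-29993/6) = I*√179958/6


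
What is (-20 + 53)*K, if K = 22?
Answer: 726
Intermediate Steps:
(-20 + 53)*K = (-20 + 53)*22 = 33*22 = 726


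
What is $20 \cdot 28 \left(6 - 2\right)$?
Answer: $2240$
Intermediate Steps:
$20 \cdot 28 \left(6 - 2\right) = 560 \cdot 4 = 2240$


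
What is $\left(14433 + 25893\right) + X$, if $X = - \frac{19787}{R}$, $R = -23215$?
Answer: $\frac{936187877}{23215} \approx 40327.0$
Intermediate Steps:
$X = \frac{19787}{23215}$ ($X = - \frac{19787}{-23215} = \left(-19787\right) \left(- \frac{1}{23215}\right) = \frac{19787}{23215} \approx 0.85234$)
$\left(14433 + 25893\right) + X = \left(14433 + 25893\right) + \frac{19787}{23215} = 40326 + \frac{19787}{23215} = \frac{936187877}{23215}$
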